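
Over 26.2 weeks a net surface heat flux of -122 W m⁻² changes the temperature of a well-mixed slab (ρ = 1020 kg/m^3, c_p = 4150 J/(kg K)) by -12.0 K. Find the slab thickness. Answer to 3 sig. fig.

Heat input Q = F Δt = -122 × 1.58×10^7 s = -1.93×10^9 J/m².
Required areal heat capacity C = Q / ΔT = 1.61×10^8 J/(m²·K).
Depth D = C / (ρ c_p) = 1.61×10^8 / (1020 × 4150) = 38.1 m.

38.1 m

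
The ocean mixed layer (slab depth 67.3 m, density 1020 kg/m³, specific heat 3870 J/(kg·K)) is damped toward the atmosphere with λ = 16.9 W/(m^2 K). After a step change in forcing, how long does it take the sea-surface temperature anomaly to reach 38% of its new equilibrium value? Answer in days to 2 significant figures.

87 days

Areal heat capacity C = ρ c_p D = 1020 × 3870 × 67.3 = 2.66×10^8 J/(m^2 K).
τ = C / λ = 2.66×10^8 / 16.9 = 1.57×10^7 s.
Fraction reached: 1 − e^(−t/τ) = 0.38 ⇒ t = −τ ln(1 − 0.38) = τ × 0.478.
t = 7.51×10^6 s = 87.0 days.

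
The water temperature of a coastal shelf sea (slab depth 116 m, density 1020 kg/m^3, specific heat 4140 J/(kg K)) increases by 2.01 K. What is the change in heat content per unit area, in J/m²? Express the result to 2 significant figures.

9.8×10^8

Areal heat capacity C = ρ c_p D = 1020 × 4140 × 116 = 4.90×10^8 J/(m^2 K).
ΔQ = C ΔT = 4.90×10^8 × 2.01 = 9.85×10^8 J/m².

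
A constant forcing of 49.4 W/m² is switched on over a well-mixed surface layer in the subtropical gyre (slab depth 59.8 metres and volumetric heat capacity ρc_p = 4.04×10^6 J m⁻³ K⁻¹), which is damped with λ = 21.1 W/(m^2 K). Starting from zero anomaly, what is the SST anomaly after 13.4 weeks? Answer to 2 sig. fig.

Areal heat capacity C = ρc_p × D = 4.04×10^6 × 59.8 = 2.42×10^8 J/(m²·K).
τ = C / λ = 2.42×10^8 / 21.1 = 1.14×10^7 s.
Equilibrium anomaly ΔT_eq = F / λ = 49.4 / 21.1 = 2.34 K.
t = 13.4 weeks = 8.10×10^6 s, so t/τ = 0.708.
ΔT(t) = ΔT_eq (1 − e^(−t/τ)) = 2.34 × (1 − e^−0.708) = 1.19 K.

1.2 K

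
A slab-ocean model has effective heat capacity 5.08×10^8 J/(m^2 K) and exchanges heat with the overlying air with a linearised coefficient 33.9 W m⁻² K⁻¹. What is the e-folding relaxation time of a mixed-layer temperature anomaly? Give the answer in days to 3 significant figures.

173 days

Areal heat capacity C = 5.08×10^8 J/(m^2 K) (given).
Relaxation time τ = C / λ = 5.08×10^8 / 33.9 = 1.50×10^7 s.
In days: 1.50×10^7 s / (86400 s/day) = 173 days.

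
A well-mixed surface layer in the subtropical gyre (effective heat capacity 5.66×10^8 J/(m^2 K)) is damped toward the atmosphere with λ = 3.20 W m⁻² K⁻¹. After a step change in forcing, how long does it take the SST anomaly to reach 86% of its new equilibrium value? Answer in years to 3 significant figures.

Areal heat capacity C = 5.66×10^8 J/(m^2 K) (given).
τ = C / λ = 5.66×10^8 / 3.20 = 1.77×10^8 s.
Fraction reached: 1 − e^(−t/τ) = 0.86 ⇒ t = −τ ln(1 − 0.86) = τ × 1.97.
t = 3.48×10^8 s = 11.0 years.

11.0 years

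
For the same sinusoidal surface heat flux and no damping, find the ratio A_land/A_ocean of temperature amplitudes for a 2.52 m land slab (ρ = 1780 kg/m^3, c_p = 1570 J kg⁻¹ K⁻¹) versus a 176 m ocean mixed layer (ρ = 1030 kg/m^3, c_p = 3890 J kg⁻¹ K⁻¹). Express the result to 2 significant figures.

100

C_ocean = 1030 × 3890 × 176 = 7.05×10^8 J/(m²·K).
C_land = 1780 × 1570 × 2.52 = 7.04×10^6 J/(m²·K).
Undamped amplitude ∝ 1/C, so A_land/A_ocean = C_ocean/C_land = 100.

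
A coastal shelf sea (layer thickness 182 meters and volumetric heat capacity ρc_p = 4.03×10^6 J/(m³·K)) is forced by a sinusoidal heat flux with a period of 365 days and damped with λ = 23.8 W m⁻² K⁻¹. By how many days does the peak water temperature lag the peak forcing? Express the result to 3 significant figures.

81.9 days

Areal heat capacity C = ρc_p × D = 4.03×10^6 × 182 = 7.33×10^8 J/(m²·K).
ω = 2π / 3.15×10^7 s = 1.99×10^-7 s⁻¹.
Phase lag φ = arctan(Cω/λ) = arctan(146/23.8) = 1.41 rad.
Time lag = φ / ω = 1.41 / 1.99×10^-7 = 7.07×10^6 s = 81.9 days.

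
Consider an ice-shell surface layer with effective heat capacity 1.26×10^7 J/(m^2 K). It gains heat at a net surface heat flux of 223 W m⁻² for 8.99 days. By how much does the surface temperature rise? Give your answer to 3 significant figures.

Areal heat capacity C = 1.26×10^7 J/(m^2 K) (given).
Net heat input Q = F Δt = 223 × (8.99 days × 86400 s/day) = 1.73×10^8 J/m².
ΔT = Q / C = 1.73×10^8 / 1.26×10^7 = 13.7 K.

13.7 K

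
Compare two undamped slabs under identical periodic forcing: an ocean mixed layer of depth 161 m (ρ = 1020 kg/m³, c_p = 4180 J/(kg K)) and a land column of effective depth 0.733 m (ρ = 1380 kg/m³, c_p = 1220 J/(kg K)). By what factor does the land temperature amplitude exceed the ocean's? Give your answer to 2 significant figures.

560

C_ocean = 1020 × 4180 × 161 = 6.86×10^8 J/(m²·K).
C_land = 1380 × 1220 × 0.733 = 1.23×10^6 J/(m²·K).
Undamped amplitude ∝ 1/C, so A_land/A_ocean = C_ocean/C_land = 556.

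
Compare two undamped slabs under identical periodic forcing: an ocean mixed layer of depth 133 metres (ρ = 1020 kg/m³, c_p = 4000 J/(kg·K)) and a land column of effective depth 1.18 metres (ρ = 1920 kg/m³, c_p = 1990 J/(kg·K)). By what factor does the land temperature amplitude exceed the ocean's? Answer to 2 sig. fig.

C_ocean = 1020 × 4000 × 133 = 5.43×10^8 J/(m²·K).
C_land = 1920 × 1990 × 1.18 = 4.51×10^6 J/(m²·K).
Undamped amplitude ∝ 1/C, so A_land/A_ocean = C_ocean/C_land = 120.

120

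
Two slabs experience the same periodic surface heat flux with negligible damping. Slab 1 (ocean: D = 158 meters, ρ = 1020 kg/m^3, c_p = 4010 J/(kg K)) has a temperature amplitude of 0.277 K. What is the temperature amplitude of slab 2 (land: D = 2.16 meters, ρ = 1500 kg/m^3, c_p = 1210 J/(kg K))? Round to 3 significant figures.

45.7 K

C_ocean = 6.46×10^8 J/(m²·K); C_land = 3.92×10^6 J/(m²·K).
A ∝ 1/C ⇒ A_land = A_ocean × C_ocean/C_land = 0.277 × 165 = 45.7 K.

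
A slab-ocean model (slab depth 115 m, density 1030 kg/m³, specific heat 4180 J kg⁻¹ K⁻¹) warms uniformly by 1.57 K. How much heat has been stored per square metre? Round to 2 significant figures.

7.8×10^8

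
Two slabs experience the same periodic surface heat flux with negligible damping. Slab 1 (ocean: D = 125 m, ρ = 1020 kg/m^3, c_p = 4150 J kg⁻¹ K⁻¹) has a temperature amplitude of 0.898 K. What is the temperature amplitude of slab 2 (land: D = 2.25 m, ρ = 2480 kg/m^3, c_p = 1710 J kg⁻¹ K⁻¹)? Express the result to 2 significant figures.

50 K

C_ocean = 5.29×10^8 J/(m²·K); C_land = 9.54×10^6 J/(m²·K).
A ∝ 1/C ⇒ A_land = A_ocean × C_ocean/C_land = 0.898 × 55.5 = 49.8 K.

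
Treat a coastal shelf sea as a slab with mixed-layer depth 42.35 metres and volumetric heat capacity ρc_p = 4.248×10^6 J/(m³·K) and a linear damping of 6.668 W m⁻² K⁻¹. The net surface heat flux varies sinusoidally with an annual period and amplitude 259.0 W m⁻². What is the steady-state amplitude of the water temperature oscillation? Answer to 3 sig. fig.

7.10 K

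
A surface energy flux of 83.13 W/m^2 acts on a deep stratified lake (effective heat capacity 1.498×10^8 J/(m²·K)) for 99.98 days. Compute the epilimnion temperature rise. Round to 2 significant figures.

Areal heat capacity C = 1.498×10^8 J/(m²·K) (given).
Net heat input Q = F Δt = 83.13 × (99.98 days × 86400 s/day) = 7.18×10^8 J/m².
ΔT = Q / C = 7.18×10^8 / 1.50×10^8 = 4.79 K.

4.8 K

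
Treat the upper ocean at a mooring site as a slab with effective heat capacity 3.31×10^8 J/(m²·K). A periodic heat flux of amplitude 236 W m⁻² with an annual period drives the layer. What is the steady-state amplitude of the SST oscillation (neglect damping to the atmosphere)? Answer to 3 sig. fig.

Areal heat capacity C = 3.31×10^8 J/(m²·K) (given).
Angular frequency ω = 2π / T = 2π / 3.15×10^7 s = 1.99×10^-7 s⁻¹.
Cω = 3.31×10^8 × 1.99×10^-7 = 65.9 W/(m²·K).
Amplitude A = F₀ / (Cω) = 236 / 65.9 = 3.58 K.

3.58 K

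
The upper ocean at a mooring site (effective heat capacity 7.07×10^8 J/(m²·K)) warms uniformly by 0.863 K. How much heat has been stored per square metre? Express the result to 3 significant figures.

Areal heat capacity C = 7.07×10^8 J/(m²·K) (given).
ΔQ = C ΔT = 7.07×10^8 × 0.863 = 6.10×10^8 J/m².

6.10×10^8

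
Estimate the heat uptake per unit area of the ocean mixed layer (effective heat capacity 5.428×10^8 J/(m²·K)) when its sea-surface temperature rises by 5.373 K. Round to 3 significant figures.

Areal heat capacity C = 5.428×10^8 J/(m²·K) (given).
ΔQ = C ΔT = 5.43×10^8 × 5.373 = 2.92×10^9 J/m².

2.92×10^9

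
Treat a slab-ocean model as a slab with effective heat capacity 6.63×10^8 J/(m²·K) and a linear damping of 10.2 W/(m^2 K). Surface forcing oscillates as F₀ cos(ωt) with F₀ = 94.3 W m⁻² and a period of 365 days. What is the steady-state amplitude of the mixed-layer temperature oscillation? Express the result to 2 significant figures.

0.71 K

Areal heat capacity C = 6.63×10^8 J/(m²·K) (given).
Angular frequency ω = 2π / T = 2π / 3.15×10^7 s = 1.99×10^-7 s⁻¹.
√((Cω)² + λ²) = √((132)² + 10.2²) = 132 W/(m²·K).
Amplitude A = F₀ / √((Cω)²+λ²) = 94.3 / 132 = 0.712 K.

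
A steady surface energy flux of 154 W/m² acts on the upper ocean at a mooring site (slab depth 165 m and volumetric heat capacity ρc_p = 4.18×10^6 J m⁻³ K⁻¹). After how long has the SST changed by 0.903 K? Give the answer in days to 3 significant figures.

Areal heat capacity C = ρc_p × D = 4.18×10^6 × 165 = 6.90×10^8 J/(m²·K).
Time required: Δt = C ΔT / F = 6.90×10^8 × 0.903 / 154 = 4.04×10^6 s.
In days: 4.04×10^6 s / (86400 s/day) = 46.8 days.

46.8 days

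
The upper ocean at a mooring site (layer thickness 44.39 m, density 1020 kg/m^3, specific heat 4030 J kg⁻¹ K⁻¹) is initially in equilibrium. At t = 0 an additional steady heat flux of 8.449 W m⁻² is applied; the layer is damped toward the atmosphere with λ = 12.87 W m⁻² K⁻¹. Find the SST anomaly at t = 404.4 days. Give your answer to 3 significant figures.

0.601 K

Areal heat capacity C = ρ c_p D = 1020 × 4030 × 44.39 = 1.82×10^8 J/(m²·K).
τ = C / λ = 1.82×10^8 / 12.87 = 1.42×10^7 s.
Equilibrium anomaly ΔT_eq = F / λ = 8.449 / 12.87 = 0.656 K.
t = 404.4 days = 3.49×10^7 s, so t/τ = 2.46.
ΔT(t) = ΔT_eq (1 − e^(−t/τ)) = 0.656 × (1 − e^−2.46) = 0.601 K.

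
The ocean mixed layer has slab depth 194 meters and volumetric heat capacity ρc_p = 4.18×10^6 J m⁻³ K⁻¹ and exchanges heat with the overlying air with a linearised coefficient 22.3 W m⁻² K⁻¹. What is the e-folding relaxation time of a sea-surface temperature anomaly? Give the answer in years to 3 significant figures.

1.15 years

Areal heat capacity C = ρc_p × D = 4.18×10^6 × 194 = 8.11×10^8 J/(m^2 K).
Relaxation time τ = C / λ = 8.11×10^8 / 22.3 = 3.64×10^7 s.
In years: 3.64×10^7 s / (3.156×10^7 s/year) = 1.15 years.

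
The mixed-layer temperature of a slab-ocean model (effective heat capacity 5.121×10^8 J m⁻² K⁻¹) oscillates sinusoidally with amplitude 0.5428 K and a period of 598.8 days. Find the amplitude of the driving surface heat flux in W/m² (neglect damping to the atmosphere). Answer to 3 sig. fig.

33.8

Areal heat capacity C = 5.121×10^8 J m⁻² K⁻¹ (given).
ω = 2π / 5.17×10^7 s = 1.21×10^-7 s⁻¹.
Cω = 5.12×10^8 × 1.21×10^-7 = 62.2 W/(m²·K).
F₀ = A × Cω = 0.5428 × 62.2 = 33.8 W/m².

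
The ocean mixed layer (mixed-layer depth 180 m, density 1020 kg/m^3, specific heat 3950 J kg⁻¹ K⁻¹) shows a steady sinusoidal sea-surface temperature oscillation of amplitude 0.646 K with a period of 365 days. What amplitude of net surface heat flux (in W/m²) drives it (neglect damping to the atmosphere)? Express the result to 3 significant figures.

Areal heat capacity C = ρ c_p D = 1020 × 3950 × 180 = 7.25×10^8 J m⁻² K⁻¹.
ω = 2π / 3.15×10^7 s = 1.99×10^-7 s⁻¹.
Cω = 7.25×10^8 × 1.99×10^-7 = 144 W/(m²·K).
F₀ = A × Cω = 0.646 × 144 = 93.3 W/m².

93.3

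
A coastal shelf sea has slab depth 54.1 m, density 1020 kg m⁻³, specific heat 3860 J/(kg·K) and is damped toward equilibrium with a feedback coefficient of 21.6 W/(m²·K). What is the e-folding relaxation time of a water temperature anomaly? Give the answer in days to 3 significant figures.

Areal heat capacity C = ρ c_p D = 1020 × 3860 × 54.1 = 2.13×10^8 J/(m^2 K).
Relaxation time τ = C / λ = 2.13×10^8 / 21.6 = 9.86×10^6 s.
In days: 9.86×10^6 s / (86400 s/day) = 114 days.

114 days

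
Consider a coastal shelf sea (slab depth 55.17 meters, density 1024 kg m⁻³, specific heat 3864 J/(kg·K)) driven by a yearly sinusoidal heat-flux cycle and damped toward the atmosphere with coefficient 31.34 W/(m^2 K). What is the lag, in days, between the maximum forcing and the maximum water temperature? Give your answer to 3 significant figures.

Areal heat capacity C = ρ c_p D = 1024 × 3864 × 55.17 = 2.18×10^8 J/(m^2 K).
ω = 2π / 3.15×10^7 s = 1.99×10^-7 s⁻¹.
Phase lag φ = arctan(Cω/λ) = arctan(43.5/31.34) = 0.946 rad.
Time lag = φ / ω = 0.946 / 1.99×10^-7 = 4.75×10^6 s = 55.0 days.

55.0 days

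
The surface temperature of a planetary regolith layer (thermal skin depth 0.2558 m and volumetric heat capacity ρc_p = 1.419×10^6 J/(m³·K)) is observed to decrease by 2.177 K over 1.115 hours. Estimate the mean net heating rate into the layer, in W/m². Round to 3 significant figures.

-197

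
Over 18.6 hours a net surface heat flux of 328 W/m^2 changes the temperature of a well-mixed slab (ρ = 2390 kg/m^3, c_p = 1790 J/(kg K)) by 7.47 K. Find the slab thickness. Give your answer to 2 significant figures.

0.69 m

Heat input Q = F Δt = 328 × 67000 s = 2.20×10^7 J/m².
Required areal heat capacity C = Q / ΔT = 2.94×10^6 J/(m²·K).
Depth D = C / (ρ c_p) = 2.94×10^6 / (2390 × 1790) = 0.687 m.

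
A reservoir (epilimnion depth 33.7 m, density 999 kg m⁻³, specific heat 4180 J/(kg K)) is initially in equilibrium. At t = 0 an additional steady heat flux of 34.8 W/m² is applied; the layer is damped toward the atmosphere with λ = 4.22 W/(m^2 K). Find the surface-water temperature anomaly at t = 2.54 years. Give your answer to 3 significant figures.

Areal heat capacity C = ρ c_p D = 999 × 4180 × 33.7 = 1.41×10^8 J/(m²·K).
τ = C / λ = 1.41×10^8 / 4.22 = 3.33×10^7 s.
Equilibrium anomaly ΔT_eq = F / λ = 34.8 / 4.22 = 8.25 K.
t = 2.54 years = 8.02×10^7 s, so t/τ = 2.40.
ΔT(t) = ΔT_eq (1 − e^(−t/τ)) = 8.25 × (1 − e^−2.40) = 7.50 K.

7.50 K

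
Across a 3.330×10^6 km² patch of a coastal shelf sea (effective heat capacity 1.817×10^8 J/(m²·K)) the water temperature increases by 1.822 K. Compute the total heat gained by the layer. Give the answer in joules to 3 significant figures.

1.10×10^21 J

Areal heat capacity C = 1.817×10^8 J/(m²·K) (given).
Heat per unit area: q = C ΔT = 1.82×10^8 × 1.822 = 3.31×10^8 J/m².
Total heat: Q = q × A = 3.31×10^8 × (3.330×10^6 × 10⁶ m²) = 1.10×10^21 J.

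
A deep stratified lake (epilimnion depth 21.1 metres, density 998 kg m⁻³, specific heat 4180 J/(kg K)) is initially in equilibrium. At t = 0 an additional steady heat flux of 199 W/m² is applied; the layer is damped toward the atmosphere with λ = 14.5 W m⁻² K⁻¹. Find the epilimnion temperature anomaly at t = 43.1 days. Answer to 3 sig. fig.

Areal heat capacity C = ρ c_p D = 998 × 4180 × 21.1 = 8.80×10^7 J/(m^2 K).
τ = C / λ = 8.80×10^7 / 14.5 = 6.07×10^6 s.
Equilibrium anomaly ΔT_eq = F / λ = 199 / 14.5 = 13.7 K.
t = 43.1 days = 3.72×10^6 s, so t/τ = 0.613.
ΔT(t) = ΔT_eq (1 − e^(−t/τ)) = 13.7 × (1 − e^−0.613) = 6.29 K.

6.29 K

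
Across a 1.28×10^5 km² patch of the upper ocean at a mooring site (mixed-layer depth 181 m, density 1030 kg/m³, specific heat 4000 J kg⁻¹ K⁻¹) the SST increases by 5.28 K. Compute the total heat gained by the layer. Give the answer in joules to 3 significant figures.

Areal heat capacity C = ρ c_p D = 1030 × 4000 × 181 = 7.46×10^8 J/(m^2 K).
Heat per unit area: q = C ΔT = 7.46×10^8 × 5.28 = 3.94×10^9 J/m².
Total heat: Q = q × A = 3.94×10^9 × (1.28×10^5 × 10⁶ m²) = 5.04×10^20 J.

5.04×10^20 J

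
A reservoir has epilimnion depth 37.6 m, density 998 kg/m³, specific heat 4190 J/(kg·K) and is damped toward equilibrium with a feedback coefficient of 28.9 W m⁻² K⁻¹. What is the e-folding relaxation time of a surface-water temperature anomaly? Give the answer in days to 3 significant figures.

Areal heat capacity C = ρ c_p D = 998 × 4190 × 37.6 = 1.57×10^8 J m⁻² K⁻¹.
Relaxation time τ = C / λ = 1.57×10^8 / 28.9 = 5.44×10^6 s.
In days: 5.44×10^6 s / (86400 s/day) = 63.0 days.

63.0 days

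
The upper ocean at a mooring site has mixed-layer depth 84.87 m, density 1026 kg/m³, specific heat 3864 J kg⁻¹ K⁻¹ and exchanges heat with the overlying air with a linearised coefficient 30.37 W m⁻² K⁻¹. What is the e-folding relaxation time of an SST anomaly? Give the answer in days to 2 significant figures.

130 days

Areal heat capacity C = ρ c_p D = 1026 × 3864 × 84.87 = 3.36×10^8 J/(m^2 K).
Relaxation time τ = C / λ = 3.36×10^8 / 30.37 = 1.11×10^7 s.
In days: 1.11×10^7 s / (86400 s/day) = 128 days.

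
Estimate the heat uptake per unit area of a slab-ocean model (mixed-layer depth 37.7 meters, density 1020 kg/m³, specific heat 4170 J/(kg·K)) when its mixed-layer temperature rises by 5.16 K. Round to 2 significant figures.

8.3×10^8

Areal heat capacity C = ρ c_p D = 1020 × 4170 × 37.7 = 1.60×10^8 J/(m^2 K).
ΔQ = C ΔT = 1.60×10^8 × 5.16 = 8.27×10^8 J/m².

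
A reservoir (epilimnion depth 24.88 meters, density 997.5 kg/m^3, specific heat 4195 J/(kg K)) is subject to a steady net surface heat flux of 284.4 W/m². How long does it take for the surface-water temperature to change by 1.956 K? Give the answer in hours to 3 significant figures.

Areal heat capacity C = ρ c_p D = 997.5 × 4195 × 24.88 = 1.04×10^8 J/(m^2 K).
Time required: Δt = C ΔT / F = 1.04×10^8 × 1.956 / 284.4 = 7.16×10^5 s.
In hours: 7.16×10^5 s / (3600 s/hour) = 199 hours.

199 hours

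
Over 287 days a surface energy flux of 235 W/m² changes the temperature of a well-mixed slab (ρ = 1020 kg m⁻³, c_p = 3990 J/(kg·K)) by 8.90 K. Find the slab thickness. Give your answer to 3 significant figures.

Heat input Q = F Δt = 235 × 2.48×10^7 s = 5.83×10^9 J/m².
Required areal heat capacity C = Q / ΔT = 6.55×10^8 J/(m²·K).
Depth D = C / (ρ c_p) = 6.55×10^8 / (1020 × 3990) = 161 m.

161 m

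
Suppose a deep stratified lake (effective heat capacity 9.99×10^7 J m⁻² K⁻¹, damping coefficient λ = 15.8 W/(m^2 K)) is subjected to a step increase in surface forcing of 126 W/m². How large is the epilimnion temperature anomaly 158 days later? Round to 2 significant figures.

7.1 K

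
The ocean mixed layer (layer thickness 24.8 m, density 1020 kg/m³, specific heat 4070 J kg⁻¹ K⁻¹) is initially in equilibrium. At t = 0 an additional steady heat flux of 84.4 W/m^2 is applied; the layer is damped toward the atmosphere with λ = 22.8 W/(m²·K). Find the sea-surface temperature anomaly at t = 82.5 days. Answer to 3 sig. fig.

Areal heat capacity C = ρ c_p D = 1020 × 4070 × 24.8 = 1.03×10^8 J/(m²·K).
τ = C / λ = 1.03×10^8 / 22.8 = 4.52×10^6 s.
Equilibrium anomaly ΔT_eq = F / λ = 84.4 / 22.8 = 3.70 K.
t = 82.5 days = 7.13×10^6 s, so t/τ = 1.58.
ΔT(t) = ΔT_eq (1 − e^(−t/τ)) = 3.70 × (1 − e^−1.58) = 2.94 K.

2.94 K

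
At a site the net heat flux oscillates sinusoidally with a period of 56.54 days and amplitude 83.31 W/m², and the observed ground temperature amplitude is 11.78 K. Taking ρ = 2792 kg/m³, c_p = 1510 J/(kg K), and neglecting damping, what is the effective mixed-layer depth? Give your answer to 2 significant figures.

1.3 m

ω = 2π / 4.89×10^6 s = 1.29×10^-6 s⁻¹.
Required C = F₀ / (A ω) = 83.31 / (11.78 × 1.29×10^-6) = 5.50×10^6 J/(m²·K).
D = C / (ρ c_p) = 5.50×10^6 / (2792 × 1510) = 1.30 m.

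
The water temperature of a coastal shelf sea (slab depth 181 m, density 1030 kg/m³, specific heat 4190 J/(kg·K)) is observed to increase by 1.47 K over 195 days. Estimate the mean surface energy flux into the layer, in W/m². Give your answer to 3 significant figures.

68.2

Areal heat capacity C = ρ c_p D = 1030 × 4190 × 181 = 7.81×10^8 J/(m²·K).
Required heat per unit area: Q = C ΔT = 7.81×10^8 × 1.47 = 1.15×10^9 J/m².
Flux F = Q / Δt = 1.15×10^9 / 1.68×10^7 s = 68.2 W/m².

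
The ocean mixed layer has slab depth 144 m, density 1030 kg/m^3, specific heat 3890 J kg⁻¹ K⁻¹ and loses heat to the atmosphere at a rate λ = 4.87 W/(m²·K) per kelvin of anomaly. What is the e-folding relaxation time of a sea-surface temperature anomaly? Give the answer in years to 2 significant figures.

3.8 years

Areal heat capacity C = ρ c_p D = 1030 × 3890 × 144 = 5.77×10^8 J/(m²·K).
Relaxation time τ = C / λ = 5.77×10^8 / 4.87 = 1.18×10^8 s.
In years: 1.18×10^8 s / (3.156×10^7 s/year) = 3.75 years.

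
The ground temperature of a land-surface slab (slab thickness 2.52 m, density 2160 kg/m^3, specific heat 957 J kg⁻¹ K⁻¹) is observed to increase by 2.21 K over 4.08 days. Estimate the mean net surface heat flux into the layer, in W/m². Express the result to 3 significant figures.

Areal heat capacity C = ρ c_p D = 2160 × 957 × 2.52 = 5.21×10^6 J/(m²·K).
Required heat per unit area: Q = C ΔT = 5.21×10^6 × 2.21 = 1.15×10^7 J/m².
Flux F = Q / Δt = 1.15×10^7 / 3.53×10^5 s = 32.7 W/m².

32.7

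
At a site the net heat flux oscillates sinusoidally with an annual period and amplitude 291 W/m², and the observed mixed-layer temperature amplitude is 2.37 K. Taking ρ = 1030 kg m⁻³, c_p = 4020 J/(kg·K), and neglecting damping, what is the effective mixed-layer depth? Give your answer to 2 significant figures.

150 m

ω = 2π / 3.15×10^7 s = 1.99×10^-7 s⁻¹.
Required C = F₀ / (A ω) = 291 / (2.37 × 1.99×10^-7) = 6.16×10^8 J/(m²·K).
D = C / (ρ c_p) = 6.16×10^8 / (1030 × 4020) = 149 m.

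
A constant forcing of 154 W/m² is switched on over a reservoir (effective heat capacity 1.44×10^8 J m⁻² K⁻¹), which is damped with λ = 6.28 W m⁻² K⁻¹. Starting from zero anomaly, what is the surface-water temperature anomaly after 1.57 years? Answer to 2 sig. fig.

22 K

Areal heat capacity C = 1.44×10^8 J m⁻² K⁻¹ (given).
τ = C / λ = 1.44×10^8 / 6.28 = 2.29×10^7 s.
Equilibrium anomaly ΔT_eq = F / λ = 154 / 6.28 = 24.5 K.
t = 1.57 years = 4.95×10^7 s, so t/τ = 2.16.
ΔT(t) = ΔT_eq (1 − e^(−t/τ)) = 24.5 × (1 − e^−2.16) = 21.7 K.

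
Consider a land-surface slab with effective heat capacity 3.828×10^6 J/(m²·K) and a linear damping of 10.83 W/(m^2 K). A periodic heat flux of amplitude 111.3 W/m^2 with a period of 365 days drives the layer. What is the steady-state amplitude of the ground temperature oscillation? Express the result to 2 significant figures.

10 K

Areal heat capacity C = 3.828×10^6 J/(m²·K) (given).
Angular frequency ω = 2π / T = 2π / 3.15×10^7 s = 1.99×10^-7 s⁻¹.
√((Cω)² + λ²) = √((0.763)² + 10.83²) = 10.9 W/(m²·K).
Amplitude A = F₀ / √((Cω)²+λ²) = 111.3 / 10.9 = 10.3 K.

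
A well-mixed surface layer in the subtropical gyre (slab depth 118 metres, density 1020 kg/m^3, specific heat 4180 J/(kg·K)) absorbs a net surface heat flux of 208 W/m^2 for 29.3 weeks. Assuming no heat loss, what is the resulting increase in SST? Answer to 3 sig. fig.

7.33 K

Areal heat capacity C = ρ c_p D = 1020 × 4180 × 118 = 5.03×10^8 J/(m^2 K).
Net heat input Q = F Δt = 208 × (29.3 weeks × 6.048×10^5 s/week) = 3.69×10^9 J/m².
ΔT = Q / C = 3.69×10^9 / 5.03×10^8 = 7.33 K.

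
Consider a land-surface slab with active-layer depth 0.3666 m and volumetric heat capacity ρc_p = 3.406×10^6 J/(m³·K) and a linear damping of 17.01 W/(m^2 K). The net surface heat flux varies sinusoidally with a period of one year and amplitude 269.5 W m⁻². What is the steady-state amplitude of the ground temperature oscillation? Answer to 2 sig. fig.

16 K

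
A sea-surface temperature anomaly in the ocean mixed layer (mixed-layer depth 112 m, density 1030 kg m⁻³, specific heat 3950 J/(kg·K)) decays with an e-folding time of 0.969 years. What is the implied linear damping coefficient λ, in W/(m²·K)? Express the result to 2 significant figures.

15

Areal heat capacity C = ρ c_p D = 1030 × 3950 × 112 = 4.56×10^8 J/(m²·K).
τ = 0.969 years = 3.06×10^7 s.
λ = C / τ = 4.56×10^8 / 3.06×10^7 = 14.9 W/(m²·K).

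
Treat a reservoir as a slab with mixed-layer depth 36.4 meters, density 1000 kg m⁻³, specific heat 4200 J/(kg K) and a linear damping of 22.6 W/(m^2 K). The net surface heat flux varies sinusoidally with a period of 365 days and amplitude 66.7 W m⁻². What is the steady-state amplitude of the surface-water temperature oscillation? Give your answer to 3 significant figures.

1.76 K

Areal heat capacity C = ρ c_p D = 1000 × 4200 × 36.4 = 1.53×10^8 J m⁻² K⁻¹.
Angular frequency ω = 2π / T = 2π / 3.15×10^7 s = 1.99×10^-7 s⁻¹.
√((Cω)² + λ²) = √((30.5)² + 22.6²) = 37.9 W/(m²·K).
Amplitude A = F₀ / √((Cω)²+λ²) = 66.7 / 37.9 = 1.76 K.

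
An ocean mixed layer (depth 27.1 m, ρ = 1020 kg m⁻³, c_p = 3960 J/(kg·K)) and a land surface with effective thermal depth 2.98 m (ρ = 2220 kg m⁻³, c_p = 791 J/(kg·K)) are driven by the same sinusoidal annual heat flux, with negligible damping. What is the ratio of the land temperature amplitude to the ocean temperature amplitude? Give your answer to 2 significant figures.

C_ocean = 1020 × 3960 × 27.1 = 1.09×10^8 J/(m²·K).
C_land = 2220 × 791 × 2.98 = 5.23×10^6 J/(m²·K).
Undamped amplitude ∝ 1/C, so A_land/A_ocean = C_ocean/C_land = 20.9.

21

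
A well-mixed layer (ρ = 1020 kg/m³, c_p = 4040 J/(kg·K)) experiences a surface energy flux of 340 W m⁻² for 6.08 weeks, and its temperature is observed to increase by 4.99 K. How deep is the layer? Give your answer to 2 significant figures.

Heat input Q = F Δt = 340 × 3.68×10^6 s = 1.25×10^9 J/m².
Required areal heat capacity C = Q / ΔT = 2.51×10^8 J/(m²·K).
Depth D = C / (ρ c_p) = 2.51×10^8 / (1020 × 4040) = 60.8 m.

61 m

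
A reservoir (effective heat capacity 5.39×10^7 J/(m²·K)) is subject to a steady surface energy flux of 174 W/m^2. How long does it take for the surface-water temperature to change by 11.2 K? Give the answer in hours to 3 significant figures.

964 hours

Areal heat capacity C = 5.39×10^7 J/(m²·K) (given).
Time required: Δt = C ΔT / F = 5.39×10^7 × 11.2 / 174 = 3.47×10^6 s.
In hours: 3.47×10^6 s / (3600 s/hour) = 964 hours.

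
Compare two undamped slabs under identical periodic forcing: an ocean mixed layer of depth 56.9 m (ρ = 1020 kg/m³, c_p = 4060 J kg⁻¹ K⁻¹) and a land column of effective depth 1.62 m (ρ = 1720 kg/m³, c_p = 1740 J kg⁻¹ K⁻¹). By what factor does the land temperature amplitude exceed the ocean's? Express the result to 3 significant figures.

C_ocean = 1020 × 4060 × 56.9 = 2.36×10^8 J/(m²·K).
C_land = 1720 × 1740 × 1.62 = 4.85×10^6 J/(m²·K).
Undamped amplitude ∝ 1/C, so A_land/A_ocean = C_ocean/C_land = 48.6.

48.6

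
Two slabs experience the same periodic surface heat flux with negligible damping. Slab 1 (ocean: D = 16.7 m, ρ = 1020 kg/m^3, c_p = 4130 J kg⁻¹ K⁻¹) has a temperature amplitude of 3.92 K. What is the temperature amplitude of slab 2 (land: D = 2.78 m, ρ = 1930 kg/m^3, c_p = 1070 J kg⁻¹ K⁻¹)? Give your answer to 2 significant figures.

C_ocean = 7.04×10^7 J/(m²·K); C_land = 5.74×10^6 J/(m²·K).
A ∝ 1/C ⇒ A_land = A_ocean × C_ocean/C_land = 3.92 × 12.3 = 48.0 K.

48 K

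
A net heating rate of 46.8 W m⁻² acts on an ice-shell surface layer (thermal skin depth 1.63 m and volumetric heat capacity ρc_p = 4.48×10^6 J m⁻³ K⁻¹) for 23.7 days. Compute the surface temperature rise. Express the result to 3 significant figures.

Areal heat capacity C = ρc_p × D = 4.48×10^6 × 1.63 = 7.30×10^6 J m⁻² K⁻¹.
Net heat input Q = F Δt = 46.8 × (23.7 days × 86400 s/day) = 9.58×10^7 J/m².
ΔT = Q / C = 9.58×10^7 / 7.30×10^6 = 13.1 K.

13.1 K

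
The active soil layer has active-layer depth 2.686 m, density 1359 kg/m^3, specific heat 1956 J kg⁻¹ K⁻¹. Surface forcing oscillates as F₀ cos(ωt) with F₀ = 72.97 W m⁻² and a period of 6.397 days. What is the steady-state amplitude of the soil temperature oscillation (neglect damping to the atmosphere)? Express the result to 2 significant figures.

0.90 K

Areal heat capacity C = ρ c_p D = 1359 × 1956 × 2.686 = 7.14×10^6 J/(m²·K).
Angular frequency ω = 2π / T = 2π / 5.53×10^5 s = 1.14×10^-5 s⁻¹.
Cω = 7.14×10^6 × 1.14×10^-5 = 81.2 W/(m²·K).
Amplitude A = F₀ / (Cω) = 72.97 / 81.2 = 0.899 K.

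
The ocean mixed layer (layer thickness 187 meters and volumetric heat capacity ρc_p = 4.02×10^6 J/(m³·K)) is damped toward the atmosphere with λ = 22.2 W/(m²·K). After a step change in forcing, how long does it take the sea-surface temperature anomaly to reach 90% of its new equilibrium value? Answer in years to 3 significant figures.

Areal heat capacity C = ρc_p × D = 4.02×10^6 × 187 = 7.52×10^8 J/(m^2 K).
τ = C / λ = 7.52×10^8 / 22.2 = 3.39×10^7 s.
Fraction reached: 1 − e^(−t/τ) = 0.90 ⇒ t = −τ ln(1 − 0.90) = τ × 2.30.
t = 7.80×10^7 s = 2.47 years.

2.47 years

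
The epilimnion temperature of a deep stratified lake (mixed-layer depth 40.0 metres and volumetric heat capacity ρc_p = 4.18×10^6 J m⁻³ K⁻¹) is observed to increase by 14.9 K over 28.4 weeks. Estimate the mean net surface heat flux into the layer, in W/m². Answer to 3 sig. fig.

145

Areal heat capacity C = ρc_p × D = 4.18×10^6 × 40.0 = 1.67×10^8 J m⁻² K⁻¹.
Required heat per unit area: Q = C ΔT = 1.67×10^8 × 14.9 = 2.49×10^9 J/m².
Flux F = Q / Δt = 2.49×10^9 / 1.72×10^7 s = 145 W/m².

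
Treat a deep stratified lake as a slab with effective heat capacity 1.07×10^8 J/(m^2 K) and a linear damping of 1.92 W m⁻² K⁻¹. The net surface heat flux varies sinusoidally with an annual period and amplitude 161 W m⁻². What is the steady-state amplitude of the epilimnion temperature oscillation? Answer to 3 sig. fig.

7.52 K

Areal heat capacity C = 1.07×10^8 J/(m^2 K) (given).
Angular frequency ω = 2π / T = 2π / 3.15×10^7 s = 1.99×10^-7 s⁻¹.
√((Cω)² + λ²) = √((21.3)² + 1.92²) = 21.4 W/(m²·K).
Amplitude A = F₀ / √((Cω)²+λ²) = 161 / 21.4 = 7.52 K.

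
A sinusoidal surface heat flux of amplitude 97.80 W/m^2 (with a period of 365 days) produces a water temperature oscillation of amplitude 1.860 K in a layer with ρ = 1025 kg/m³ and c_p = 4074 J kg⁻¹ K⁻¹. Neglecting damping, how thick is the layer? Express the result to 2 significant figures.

ω = 2π / 3.15×10^7 s = 1.99×10^-7 s⁻¹.
Required C = F₀ / (A ω) = 97.80 / (1.860 × 1.99×10^-7) = 2.64×10^8 J/(m²·K).
D = C / (ρ c_p) = 2.64×10^8 / (1025 × 4074) = 63.2 m.

63 m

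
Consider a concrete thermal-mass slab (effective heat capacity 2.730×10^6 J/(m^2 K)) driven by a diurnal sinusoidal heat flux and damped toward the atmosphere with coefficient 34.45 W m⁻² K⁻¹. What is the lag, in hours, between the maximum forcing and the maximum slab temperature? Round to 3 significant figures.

Areal heat capacity C = 2.730×10^6 J/(m^2 K) (given).
ω = 2π / 86400 s = 7.27×10^-5 s⁻¹.
Phase lag φ = arctan(Cω/λ) = arctan(199/34.45) = 1.40 rad.
Time lag = φ / ω = 1.40 / 7.27×10^-5 = 19200 s = 5.34 hours.

5.34 hours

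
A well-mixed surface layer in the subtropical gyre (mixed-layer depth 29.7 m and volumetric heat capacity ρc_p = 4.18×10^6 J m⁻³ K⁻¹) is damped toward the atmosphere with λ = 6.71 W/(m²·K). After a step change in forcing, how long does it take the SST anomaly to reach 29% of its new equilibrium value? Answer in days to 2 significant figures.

73 days

Areal heat capacity C = ρc_p × D = 4.18×10^6 × 29.7 = 1.24×10^8 J/(m^2 K).
τ = C / λ = 1.24×10^8 / 6.71 = 1.85×10^7 s.
Fraction reached: 1 − e^(−t/τ) = 0.29 ⇒ t = −τ ln(1 − 0.29) = τ × 0.342.
t = 6.34×10^6 s = 73.3 days.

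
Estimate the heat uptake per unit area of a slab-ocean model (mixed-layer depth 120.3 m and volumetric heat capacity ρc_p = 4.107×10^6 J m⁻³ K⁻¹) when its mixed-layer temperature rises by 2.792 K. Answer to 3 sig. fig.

Areal heat capacity C = ρc_p × D = 4.107×10^6 × 120.3 = 4.94×10^8 J m⁻² K⁻¹.
ΔQ = C ΔT = 4.94×10^8 × 2.792 = 1.38×10^9 J/m².

1.38×10^9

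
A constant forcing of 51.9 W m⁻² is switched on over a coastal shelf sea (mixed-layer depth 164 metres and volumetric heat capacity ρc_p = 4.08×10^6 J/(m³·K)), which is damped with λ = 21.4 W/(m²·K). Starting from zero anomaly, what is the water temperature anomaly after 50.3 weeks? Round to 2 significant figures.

Areal heat capacity C = ρc_p × D = 4.08×10^6 × 164 = 6.69×10^8 J/(m^2 K).
τ = C / λ = 6.69×10^8 / 21.4 = 3.13×10^7 s.
Equilibrium anomaly ΔT_eq = F / λ = 51.9 / 21.4 = 2.43 K.
t = 50.3 weeks = 3.04×10^7 s, so t/τ = 0.973.
ΔT(t) = ΔT_eq (1 − e^(−t/τ)) = 2.43 × (1 − e^−0.973) = 1.51 K.

1.5 K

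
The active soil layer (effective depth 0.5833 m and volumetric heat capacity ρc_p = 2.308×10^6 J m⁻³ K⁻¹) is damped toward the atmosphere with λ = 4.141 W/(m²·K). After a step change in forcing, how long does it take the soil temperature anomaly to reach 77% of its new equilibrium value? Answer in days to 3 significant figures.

5.53 days

Areal heat capacity C = ρc_p × D = 2.308×10^6 × 0.5833 = 1.35×10^6 J/(m²·K).
τ = C / λ = 1.35×10^6 / 4.141 = 3.25×10^5 s.
Fraction reached: 1 − e^(−t/τ) = 0.77 ⇒ t = −τ ln(1 − 0.77) = τ × 1.47.
t = 4.78×10^5 s = 5.53 days.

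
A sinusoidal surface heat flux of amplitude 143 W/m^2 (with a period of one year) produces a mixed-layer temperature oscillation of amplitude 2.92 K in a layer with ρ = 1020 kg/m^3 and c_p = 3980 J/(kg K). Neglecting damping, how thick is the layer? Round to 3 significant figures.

60.5 m

ω = 2π / 3.15×10^7 s = 1.99×10^-7 s⁻¹.
Required C = F₀ / (A ω) = 143 / (2.92 × 1.99×10^-7) = 2.46×10^8 J/(m²·K).
D = C / (ρ c_p) = 2.46×10^8 / (1020 × 3980) = 60.5 m.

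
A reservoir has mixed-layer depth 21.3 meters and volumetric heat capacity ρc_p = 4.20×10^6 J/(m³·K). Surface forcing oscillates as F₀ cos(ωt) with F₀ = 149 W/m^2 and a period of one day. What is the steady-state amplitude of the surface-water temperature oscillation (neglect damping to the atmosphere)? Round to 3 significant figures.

0.0229 K

Areal heat capacity C = ρc_p × D = 4.20×10^6 × 21.3 = 8.95×10^7 J/(m²·K).
Angular frequency ω = 2π / T = 2π / 86400 s = 7.27×10^-5 s⁻¹.
Cω = 8.95×10^7 × 7.27×10^-5 = 6510 W/(m²·K).
Amplitude A = F₀ / (Cω) = 149 / 6510 = 0.0229 K.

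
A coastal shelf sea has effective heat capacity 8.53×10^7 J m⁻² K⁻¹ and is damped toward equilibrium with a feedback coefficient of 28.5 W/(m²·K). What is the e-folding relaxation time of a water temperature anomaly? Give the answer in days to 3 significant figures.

34.6 days

Areal heat capacity C = 8.53×10^7 J m⁻² K⁻¹ (given).
Relaxation time τ = C / λ = 8.53×10^7 / 28.5 = 2.99×10^6 s.
In days: 2.99×10^6 s / (86400 s/day) = 34.6 days.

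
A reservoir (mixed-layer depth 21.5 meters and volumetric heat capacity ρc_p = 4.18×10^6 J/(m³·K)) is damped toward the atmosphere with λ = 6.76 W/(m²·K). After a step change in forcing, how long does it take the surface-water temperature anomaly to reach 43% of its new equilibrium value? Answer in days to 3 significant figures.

86.5 days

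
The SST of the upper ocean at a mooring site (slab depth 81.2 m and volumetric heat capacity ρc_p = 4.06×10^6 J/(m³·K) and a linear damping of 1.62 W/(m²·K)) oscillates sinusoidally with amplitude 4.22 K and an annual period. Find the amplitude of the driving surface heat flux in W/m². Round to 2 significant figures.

Areal heat capacity C = ρc_p × D = 4.06×10^6 × 81.2 = 3.30×10^8 J/(m^2 K).
ω = 2π / 3.15×10^7 s = 1.99×10^-7 s⁻¹.
√((Cω)² + λ²) = √((65.7)² + 1.62²) = 65.7 W/(m²·K).
F₀ = A × √((Cω)²+λ²) = 4.22 × 65.7 = 277 W/m².

280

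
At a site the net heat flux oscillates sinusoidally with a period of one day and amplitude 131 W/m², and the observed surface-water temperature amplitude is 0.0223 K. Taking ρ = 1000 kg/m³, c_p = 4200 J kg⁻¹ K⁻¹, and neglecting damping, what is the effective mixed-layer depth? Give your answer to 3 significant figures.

ω = 2π / 86400 s = 7.27×10^-5 s⁻¹.
Required C = F₀ / (A ω) = 131 / (0.0223 × 7.27×10^-5) = 8.08×10^7 J/(m²·K).
D = C / (ρ c_p) = 8.08×10^7 / (1000 × 4200) = 19.2 m.

19.2 m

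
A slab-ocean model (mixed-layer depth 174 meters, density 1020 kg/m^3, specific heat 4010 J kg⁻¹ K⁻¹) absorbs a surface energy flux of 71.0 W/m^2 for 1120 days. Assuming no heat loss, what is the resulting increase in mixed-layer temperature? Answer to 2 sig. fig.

9.7 K

Areal heat capacity C = ρ c_p D = 1020 × 4010 × 174 = 7.12×10^8 J/(m^2 K).
Net heat input Q = F Δt = 71.0 × (1120 days × 86400 s/day) = 6.87×10^9 J/m².
ΔT = Q / C = 6.87×10^9 / 7.12×10^8 = 9.65 K.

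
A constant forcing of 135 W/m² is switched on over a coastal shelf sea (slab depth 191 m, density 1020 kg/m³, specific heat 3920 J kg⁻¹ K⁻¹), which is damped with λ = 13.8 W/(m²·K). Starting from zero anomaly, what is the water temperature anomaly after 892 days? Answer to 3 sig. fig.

7.35 K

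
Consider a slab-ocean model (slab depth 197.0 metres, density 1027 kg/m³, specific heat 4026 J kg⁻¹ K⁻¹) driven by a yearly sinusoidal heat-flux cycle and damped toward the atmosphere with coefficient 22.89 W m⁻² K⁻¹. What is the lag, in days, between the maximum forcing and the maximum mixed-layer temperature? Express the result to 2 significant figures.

Areal heat capacity C = ρ c_p D = 1027 × 4026 × 197.0 = 8.15×10^8 J/(m^2 K).
ω = 2π / 3.15×10^7 s = 1.99×10^-7 s⁻¹.
Phase lag φ = arctan(Cω/λ) = arctan(162/22.89) = 1.43 rad.
Time lag = φ / ω = 1.43 / 1.99×10^-7 = 7.18×10^6 s = 83.1 days.

83 days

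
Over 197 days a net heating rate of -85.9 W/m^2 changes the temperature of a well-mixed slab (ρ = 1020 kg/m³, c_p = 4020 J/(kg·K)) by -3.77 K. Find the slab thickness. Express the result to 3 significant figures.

Heat input Q = F Δt = -85.9 × 1.70×10^7 s = -1.46×10^9 J/m².
Required areal heat capacity C = Q / ΔT = 3.88×10^8 J/(m²·K).
Depth D = C / (ρ c_p) = 3.88×10^8 / (1020 × 4020) = 94.6 m.

94.6 m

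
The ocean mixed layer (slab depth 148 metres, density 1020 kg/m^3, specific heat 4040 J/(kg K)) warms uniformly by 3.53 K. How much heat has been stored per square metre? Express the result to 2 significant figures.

Areal heat capacity C = ρ c_p D = 1020 × 4040 × 148 = 6.10×10^8 J/(m²·K).
ΔQ = C ΔT = 6.10×10^8 × 3.53 = 2.15×10^9 J/m².

2.2×10^9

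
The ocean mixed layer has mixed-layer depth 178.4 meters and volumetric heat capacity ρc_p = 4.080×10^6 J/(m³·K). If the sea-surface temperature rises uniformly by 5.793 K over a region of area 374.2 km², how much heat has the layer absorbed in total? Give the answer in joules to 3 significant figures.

Areal heat capacity C = ρc_p × D = 4.080×10^6 × 178.4 = 7.28×10^8 J m⁻² K⁻¹.
Heat per unit area: q = C ΔT = 7.28×10^8 × 5.793 = 4.22×10^9 J/m².
Total heat: Q = q × A = 4.22×10^9 × (374.2 × 10⁶ m²) = 1.58×10^18 J.

1.58×10^18 J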